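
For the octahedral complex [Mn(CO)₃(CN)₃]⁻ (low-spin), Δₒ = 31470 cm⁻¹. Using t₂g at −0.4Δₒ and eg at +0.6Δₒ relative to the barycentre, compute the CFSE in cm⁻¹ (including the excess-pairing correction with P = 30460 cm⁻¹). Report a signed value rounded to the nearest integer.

Ligand charges: 3×(+0) from CO and 3×(-1) from CN⁻ sum to -3; with overall charge -1, Mn is +2.
Mn²⁺: group 7, so d-count = 7 − 2 = 5.
Configuration: t₂g⁵ eg⁰.
The orbital stabilization is -2.0Δₒ = -2.0 × 31470 = -62940 cm⁻¹.
Relative to high-spin t₂g³ eg² (0 paired), the low-spin configuration has 2 additional pairs, contributing +2 × 30460 = +60920 cm⁻¹.
Overall CFSE = -62940 + 60920 = -2020 cm⁻¹.

-2020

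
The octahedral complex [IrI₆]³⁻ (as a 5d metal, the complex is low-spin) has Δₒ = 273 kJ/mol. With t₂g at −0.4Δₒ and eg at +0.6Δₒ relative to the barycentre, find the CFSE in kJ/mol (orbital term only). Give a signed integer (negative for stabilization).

Each I⁻ contributes -1; 6 × (-1) = -6. With overall charge -3, Ir is in the +3 oxidation state.
Ir sits in group 9; removing 3 electrons leaves Ir³⁺ with 9 − 3 = 6 d electrons.
Electron filling gives t₂g⁶ eg⁰.
Orbital CFSE = 6(-0.4) + 0(0.6) = -2.4Δₒ = -2.4 × 273 = -655 kJ/mol.

-655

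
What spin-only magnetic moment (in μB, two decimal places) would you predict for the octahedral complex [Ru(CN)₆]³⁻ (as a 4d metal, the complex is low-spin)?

Each CN⁻ contributes -1; 6 × (-1) = -6. With overall charge -3, Ru is in the +3 oxidation state.
Group 8 minus oxidation state +3 gives a d⁵ configuration for Ru³⁺.
Configuration: t₂g⁵ eg⁰ → 1 unpaired electron.
μ(spin-only) = √[1(1+2)] = √3 ≈ 1.73 μB.

1.73 μB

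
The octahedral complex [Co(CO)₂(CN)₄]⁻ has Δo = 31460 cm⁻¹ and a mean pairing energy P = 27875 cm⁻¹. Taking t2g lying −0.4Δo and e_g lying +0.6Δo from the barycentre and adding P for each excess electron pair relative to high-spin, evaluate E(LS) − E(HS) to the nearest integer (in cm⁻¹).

Ligand charges: 2×(+0) from CO and 4×(-1) from CN⁻ sum to -4; with overall charge -1, Co is +3.
Group 9 minus oxidation state +3 gives a d⁶ configuration for Co³⁺.
High-spin: t2g^4 e_g^2, CFSE = -0.4Δo = -12584 cm⁻¹.
For low-spin the configuration is t2g^6 e_g^0: orbital energy -2.4 × 31460 = -75504 cm⁻¹, and 2 additional pairs relative to high-spin add 55750 cm⁻¹, giving -19754 cm⁻¹.
E(LS) − E(HS) = -19754 − (-12584) = -7170 cm⁻¹.

-7170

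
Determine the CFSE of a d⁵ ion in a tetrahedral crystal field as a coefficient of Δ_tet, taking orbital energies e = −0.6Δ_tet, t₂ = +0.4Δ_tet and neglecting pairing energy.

With tetrahedral geometry the complex is necessarily high-spin.
Configuration: e² t₂³.
CFSE = 2(-0.6Δ_tet) + 3(0.4Δ_tet) = -1.2Δ_tet + 1.2Δ_tet = 0.0Δ_tet.

0.0 Δ_tet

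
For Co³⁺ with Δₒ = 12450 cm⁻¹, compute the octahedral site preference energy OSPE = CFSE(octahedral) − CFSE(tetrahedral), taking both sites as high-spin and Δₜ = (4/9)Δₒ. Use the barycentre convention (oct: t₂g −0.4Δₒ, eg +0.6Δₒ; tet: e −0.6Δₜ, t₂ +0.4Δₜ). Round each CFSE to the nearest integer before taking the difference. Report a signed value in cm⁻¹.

Co³⁺: group 9, so d-count = 9 − 3 = 6.
Octahedral (high-spin): t₂g⁴ eg², CFSE = 4(−0.4) + 2(+0.6) = -0.4Δₒ = -0.4 × 12450 = -4980 cm⁻¹.
Tetrahedral: e³ t₂³, CFSE = 3(−0.6) + 3(+0.4) = -0.6Δₜ = -0.6 × (4/9) × 12450 = -3320 cm⁻¹.
OSPE = -4980 − (-3320) = -1660 cm⁻¹.

-1660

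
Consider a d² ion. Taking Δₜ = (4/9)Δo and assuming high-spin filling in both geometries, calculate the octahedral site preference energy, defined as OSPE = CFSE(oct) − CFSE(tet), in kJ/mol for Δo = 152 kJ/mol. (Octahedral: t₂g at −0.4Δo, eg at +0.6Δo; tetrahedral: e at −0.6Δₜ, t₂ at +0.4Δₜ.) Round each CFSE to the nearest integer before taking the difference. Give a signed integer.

-41

Octahedral (high-spin): t2g^2 e_g^0, CFSE = 2(−0.4) + 0(+0.6) = -0.8Δo = -0.8 × 152 = -122 kJ/mol.
In a tetrahedral site the filling is e^2 t2^0: CFSE(tet) = -1.2Δₜ = -1.2 × (4/9)(152) = -81 kJ/mol.
OSPE = -122 − (-81) = -41 kJ/mol.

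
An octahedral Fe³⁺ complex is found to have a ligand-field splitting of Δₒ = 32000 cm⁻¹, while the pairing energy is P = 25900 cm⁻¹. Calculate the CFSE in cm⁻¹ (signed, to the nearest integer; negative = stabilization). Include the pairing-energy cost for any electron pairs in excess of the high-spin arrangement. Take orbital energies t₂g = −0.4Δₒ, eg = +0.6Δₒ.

-12200

Group 8 minus oxidation state +3 gives a d⁵ configuration for Fe³⁺.
Here Δₒ > P (32000 > 25900), so the low-spin state is favoured.
Configuration: t₂g⁵ eg⁰.
Orbital CFSE = -2.0Δₒ = -2.0 × 32000 = -64000 cm⁻¹.
Excess pairs vs high-spin: 2 − 0 = 2; pairing cost = +51800 cm⁻¹.
Net CFSE = -64000 + 51800 = -12200 cm⁻¹.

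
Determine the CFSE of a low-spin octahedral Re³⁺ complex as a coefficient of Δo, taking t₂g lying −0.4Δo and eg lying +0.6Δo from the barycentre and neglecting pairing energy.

Re is in group 7, so Re³⁺ is d⁴ (7 − 3 = 4).
Configuration: t₂g⁴ eg⁰.
CFSE = 4(-0.4Δo) + 0(0.6Δo) = -1.6Δo + 0.0Δo = -1.6Δo.

-1.6 Δo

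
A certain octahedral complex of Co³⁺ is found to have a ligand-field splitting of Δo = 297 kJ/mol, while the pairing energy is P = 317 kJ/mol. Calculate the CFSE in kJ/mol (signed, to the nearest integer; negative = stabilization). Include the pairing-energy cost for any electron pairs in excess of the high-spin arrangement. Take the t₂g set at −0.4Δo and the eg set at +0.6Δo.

-119

Co is in group 9, so Co³⁺ is d⁶ (9 − 3 = 6).
Δo < P, so pairing is avoided: the ground state is high-spin.
Configuration: t₂g⁴ eg².
Orbital CFSE = -0.4Δo = -0.4 × 297 = -119 kJ/mol.
High-spin has no excess pairs, so no pairing correction applies.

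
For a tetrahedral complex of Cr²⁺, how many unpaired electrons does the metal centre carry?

4

Cr is in group 6, so Cr²⁺ is d⁴ (6 − 2 = 4).
Tetrahedral splitting is small, so the complex is high-spin.
Configuration: e² t₂², giving 4 unpaired electrons.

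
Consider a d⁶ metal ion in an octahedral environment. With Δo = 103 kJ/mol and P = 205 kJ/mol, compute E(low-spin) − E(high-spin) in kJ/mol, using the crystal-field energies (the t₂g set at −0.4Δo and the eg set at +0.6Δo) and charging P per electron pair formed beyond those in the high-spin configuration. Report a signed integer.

204

High-spin d⁶ fills as t₂g⁴ eg² with CFSE 4(−0.4) + 2(+0.6) = -0.4Δo = -41 kJ/mol.
Low-spin: t₂g⁶ eg⁰, orbital CFSE = -2.4Δo = -247 kJ/mol; plus 2 excess pairs × P = +410 kJ/mol; total 163 kJ/mol.
The difference is 163 − (-41) = 204 kJ/mol, so high-spin lies lower.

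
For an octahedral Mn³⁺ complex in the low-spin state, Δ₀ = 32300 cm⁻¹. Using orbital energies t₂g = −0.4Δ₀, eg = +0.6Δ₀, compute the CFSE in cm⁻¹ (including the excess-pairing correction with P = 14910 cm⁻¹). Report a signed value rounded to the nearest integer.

-36770

Mn³⁺: group 7, so d-count = 7 − 3 = 4.
Electron filling gives t₂g⁴ eg⁰.
Orbital CFSE = 4(-0.4) + 0(0.6) = -1.6Δ₀ = -1.6 × 32300 = -51680 cm⁻¹.
Relative to high-spin t₂g³ eg¹ (0 paired), the low-spin configuration has 1 additional pair, contributing +1 × 14910 = +14910 cm⁻¹.
Net CFSE = -51680 + 14910 = -36770 cm⁻¹.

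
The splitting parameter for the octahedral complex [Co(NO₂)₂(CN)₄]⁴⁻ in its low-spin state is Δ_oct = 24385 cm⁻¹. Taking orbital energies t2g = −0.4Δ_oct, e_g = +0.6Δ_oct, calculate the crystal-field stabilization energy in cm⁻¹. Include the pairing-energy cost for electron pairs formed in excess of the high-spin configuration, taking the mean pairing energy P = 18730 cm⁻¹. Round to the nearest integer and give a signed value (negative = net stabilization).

-25163

Ligand charges: 2×(-1) from NO₂⁻ and 4×(-1) from CN⁻ sum to -6; with overall charge -4, Co is +2.
Co is in group 9, so Co²⁺ is d⁷ (9 − 2 = 7).
Configuration: t2g^6 e_g^1.
Orbital CFSE = 6(-0.4) + 1(0.6) = -1.8Δ_oct = -1.8 × 24385 = -43893 cm⁻¹.
High-spin d⁷ would be t2g^5 e_g^2 with 2 pairs; low-spin has 3, so 1 excess pair costs +1P = +18730 cm⁻¹.
Overall CFSE = -43893 + 18730 = -25163 cm⁻¹.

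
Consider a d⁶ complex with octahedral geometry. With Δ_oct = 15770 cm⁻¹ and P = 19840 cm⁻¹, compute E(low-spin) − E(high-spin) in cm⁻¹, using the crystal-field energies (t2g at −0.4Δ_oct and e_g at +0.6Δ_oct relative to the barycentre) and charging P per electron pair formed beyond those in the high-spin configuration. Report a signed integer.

8140

High-spin: t2g^4 e_g^2, CFSE = -0.4Δ_oct = -6308 cm⁻¹.
Low-spin t2g^6 e_g^0 gives -2.4Δ_oct = -37848 cm⁻¹, but forming 2 extra pairs costs 2P = 39680 cm⁻¹, so E(LS) = -37848 + 39680 = 1832 cm⁻¹.
E(LS) − E(HS) = 1832 − (-6308) = 8140 cm⁻¹.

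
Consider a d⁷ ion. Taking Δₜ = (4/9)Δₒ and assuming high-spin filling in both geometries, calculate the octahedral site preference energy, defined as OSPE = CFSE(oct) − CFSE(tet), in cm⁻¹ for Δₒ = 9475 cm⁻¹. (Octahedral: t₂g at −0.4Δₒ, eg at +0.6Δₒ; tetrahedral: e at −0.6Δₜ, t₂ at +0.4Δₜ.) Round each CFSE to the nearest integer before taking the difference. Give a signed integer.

-2527

Octahedral (high-spin): t2g^5 e_g^2, CFSE = 5(−0.4) + 2(+0.6) = -0.8Δₒ = -0.8 × 9475 = -7580 cm⁻¹.
Tetrahedral e^4 t2^3 gives -1.2Δₜ = -1.2 × (4/9) × 9475 = -5053 cm⁻¹.
OSPE = CFSE(oct) − CFSE(tet) = -7580 − (-5053) = -2527 cm⁻¹.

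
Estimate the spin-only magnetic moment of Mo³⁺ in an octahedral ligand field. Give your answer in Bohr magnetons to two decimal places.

3.87 Bohr magnetons

Mo sits in group 6; removing 3 electrons leaves Mo³⁺ with 6 − 3 = 3 d electrons.
Configuration: t₂g³ eg⁰ → 3 unpaired electrons.
μ(spin-only) = √[3(3+2)] = √15 ≈ 3.87 Bohr magnetons.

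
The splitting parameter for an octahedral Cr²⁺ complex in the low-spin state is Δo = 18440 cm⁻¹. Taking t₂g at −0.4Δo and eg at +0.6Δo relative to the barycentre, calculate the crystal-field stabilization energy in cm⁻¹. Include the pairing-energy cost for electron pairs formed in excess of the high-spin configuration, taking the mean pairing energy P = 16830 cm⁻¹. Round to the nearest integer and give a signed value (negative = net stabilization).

-12674

Cr sits in group 6; removing 2 electrons leaves Cr²⁺ with 6 − 2 = 4 d electrons.
Electron filling gives t₂g⁴ eg⁰.
The orbital stabilization is -1.6Δo = -1.6 × 18440 = -29504 cm⁻¹.
Pairing penalty: 1 pair vs 0 in the high-spin reference → 1 extra × P = 16830 cm⁻¹.
Net CFSE = -29504 + 16830 = -12674 cm⁻¹.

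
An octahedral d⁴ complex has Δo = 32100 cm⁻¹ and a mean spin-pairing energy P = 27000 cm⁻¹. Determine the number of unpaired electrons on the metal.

2

Since Δo = 32100 cm⁻¹ > P = 27000 cm⁻¹, the complex adopts the low-spin configuration.
That gives t₂g⁴ eg⁰.
Unpaired electrons: 2.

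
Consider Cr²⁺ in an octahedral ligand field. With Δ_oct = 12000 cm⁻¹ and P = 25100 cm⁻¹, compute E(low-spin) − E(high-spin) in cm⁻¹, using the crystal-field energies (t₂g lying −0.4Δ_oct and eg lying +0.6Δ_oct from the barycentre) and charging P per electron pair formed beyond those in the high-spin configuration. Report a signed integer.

13100

Group 6 minus oxidation state +2 gives a d⁴ configuration for Cr²⁺.
High-spin d⁴ fills as t₂g³ eg¹ with CFSE 3(−0.4) + 1(+0.6) = -0.6Δ_oct = -7200 cm⁻¹.
Low-spin t₂g⁴ eg⁰ gives -1.6Δ_oct = -19200 cm⁻¹, but forming 1 extra pair costs 1P = 25100 cm⁻¹, so E(LS) = -19200 + 25100 = 5900 cm⁻¹.
E(LS) − E(HS) = 5900 − (-7200) = 13100 cm⁻¹.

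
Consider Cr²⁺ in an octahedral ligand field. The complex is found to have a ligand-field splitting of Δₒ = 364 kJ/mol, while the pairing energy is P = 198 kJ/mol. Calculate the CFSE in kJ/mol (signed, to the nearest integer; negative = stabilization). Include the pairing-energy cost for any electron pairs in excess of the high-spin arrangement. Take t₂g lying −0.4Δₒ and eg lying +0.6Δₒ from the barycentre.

-384

Cr is in group 6, so Cr²⁺ is d⁴ (6 − 2 = 4).
With Δₒ > P the complex is low-spin.
That gives t₂g⁴ eg⁰.
Orbital CFSE = -1.6Δₒ = -1.6 × 364 = -582 kJ/mol.
Excess pairs vs high-spin: 1 − 0 = 1; pairing cost = +198 kJ/mol.
Net CFSE = -582 + 198 = -384 kJ/mol.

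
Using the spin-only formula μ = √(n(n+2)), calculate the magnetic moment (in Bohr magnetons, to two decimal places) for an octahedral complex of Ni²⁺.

2.83 Bohr magnetons

Ni is in group 10, so Ni²⁺ is d⁸ (10 − 2 = 8).
Configuration: t₂g⁶ eg² → 2 unpaired electrons.
μ(spin-only) = √[2(2+2)] = √8 ≈ 2.83 Bohr magnetons.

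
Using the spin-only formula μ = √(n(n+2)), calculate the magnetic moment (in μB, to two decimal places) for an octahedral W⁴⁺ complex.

W is in group 6, so W⁴⁺ is d² (6 − 4 = 2).
Configuration: t2g^2 e_g^0 → 2 unpaired electrons.
μ(spin-only) = √[2(2+2)] = √8 ≈ 2.83 μB.

2.83 μB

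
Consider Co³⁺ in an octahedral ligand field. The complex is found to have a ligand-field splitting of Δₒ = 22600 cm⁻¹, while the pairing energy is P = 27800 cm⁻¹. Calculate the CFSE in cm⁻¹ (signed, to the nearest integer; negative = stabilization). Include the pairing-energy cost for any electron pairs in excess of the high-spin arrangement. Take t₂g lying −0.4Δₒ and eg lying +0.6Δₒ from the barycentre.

-9040

Co is in group 9, so Co³⁺ is d⁶ (9 − 3 = 6).
Since Δₒ = 22600 cm⁻¹ < P = 27800 cm⁻¹, the complex adopts the high-spin configuration.
Filling d⁶ accordingly: t₂g⁴ eg².
Orbital CFSE = -0.4Δₒ = -0.4 × 22600 = -9040 cm⁻¹.
High-spin has no excess pairs, so no pairing correction applies.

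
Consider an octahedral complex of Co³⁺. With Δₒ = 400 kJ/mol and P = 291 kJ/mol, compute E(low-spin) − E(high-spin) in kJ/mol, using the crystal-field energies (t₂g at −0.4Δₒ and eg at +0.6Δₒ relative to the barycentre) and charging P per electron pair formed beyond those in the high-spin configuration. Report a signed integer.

-218

Group 9 minus oxidation state +3 gives a d⁶ configuration for Co³⁺.
In the high-spin limit (t₂g⁴ eg²) the orbital term is -0.4Δₒ = -160 kJ/mol, with no excess pairing.
Low-spin t₂g⁶ eg⁰ gives -2.4Δₒ = -960 kJ/mol, but forming 2 extra pairs costs 2P = 582 kJ/mol, so E(LS) = -960 + 582 = -378 kJ/mol.
Thus E(LS) − E(HS) = -218 kJ/mol.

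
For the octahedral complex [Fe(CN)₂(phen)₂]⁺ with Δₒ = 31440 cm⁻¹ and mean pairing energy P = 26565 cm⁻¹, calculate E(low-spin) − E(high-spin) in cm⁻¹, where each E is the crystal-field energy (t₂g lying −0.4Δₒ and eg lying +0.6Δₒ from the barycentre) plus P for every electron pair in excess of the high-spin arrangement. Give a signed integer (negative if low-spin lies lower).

Ligand charges: 2×(-1) from CN⁻ and 2×(+0) from phen sum to -2; with overall charge +1, Fe is +3.
Fe³⁺: group 8, so d-count = 8 − 3 = 5.
High-spin: t₂g³ eg², CFSE = 0.0Δₒ = 0 cm⁻¹.
Low-spin: t₂g⁵ eg⁰, orbital CFSE = -2.0Δₒ = -62880 cm⁻¹; plus 2 excess pairs × P = +53130 cm⁻¹; total -9750 cm⁻¹.
E(LS) − E(HS) = -9750 − (0) = -9750 cm⁻¹.

-9750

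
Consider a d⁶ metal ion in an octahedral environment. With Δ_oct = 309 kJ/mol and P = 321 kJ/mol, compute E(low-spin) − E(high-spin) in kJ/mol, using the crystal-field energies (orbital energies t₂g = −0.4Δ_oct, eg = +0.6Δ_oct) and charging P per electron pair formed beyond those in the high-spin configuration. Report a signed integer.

In the high-spin limit (t₂g⁴ eg²) the orbital term is -0.4Δ_oct = -124 kJ/mol, with no excess pairing.
Low-spin: t₂g⁶ eg⁰, orbital CFSE = -2.4Δ_oct = -742 kJ/mol; plus 2 excess pairs × P = +642 kJ/mol; total -100 kJ/mol.
Thus E(LS) − E(HS) = 24 kJ/mol.

24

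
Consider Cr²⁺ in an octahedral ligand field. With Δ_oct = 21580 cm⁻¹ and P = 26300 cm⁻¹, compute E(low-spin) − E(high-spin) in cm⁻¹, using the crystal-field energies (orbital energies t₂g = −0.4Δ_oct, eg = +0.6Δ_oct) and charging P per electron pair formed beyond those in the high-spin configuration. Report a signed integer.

4720

Cr is in group 6, so Cr²⁺ is d⁴ (6 − 2 = 4).
High-spin: t₂g³ eg¹, CFSE = -0.6Δ_oct = -12948 cm⁻¹.
Low-spin t₂g⁴ eg⁰ gives -1.6Δ_oct = -34528 cm⁻¹, but forming 1 extra pair costs 1P = 26300 cm⁻¹, so E(LS) = -34528 + 26300 = -8228 cm⁻¹.
Thus E(LS) − E(HS) = 4720 cm⁻¹.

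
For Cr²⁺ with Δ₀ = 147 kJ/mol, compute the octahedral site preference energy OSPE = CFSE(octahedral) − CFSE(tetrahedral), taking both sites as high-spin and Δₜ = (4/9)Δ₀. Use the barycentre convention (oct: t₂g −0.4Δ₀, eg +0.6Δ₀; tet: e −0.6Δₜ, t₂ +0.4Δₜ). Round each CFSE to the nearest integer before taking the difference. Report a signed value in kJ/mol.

-62

Cr²⁺: group 6, so d-count = 6 − 2 = 4.
In an octahedral site d⁴ (HS) is t₂g³ eg¹, giving CFSE(oct) = -0.6Δ₀ = -88 kJ/mol.
Tetrahedral: e² t₂², CFSE = 2(−0.6) + 2(+0.4) = -0.4Δₜ = -0.4 × (4/9) × 147 = -26 kJ/mol.
OSPE = -88 − (-26) = -62 kJ/mol.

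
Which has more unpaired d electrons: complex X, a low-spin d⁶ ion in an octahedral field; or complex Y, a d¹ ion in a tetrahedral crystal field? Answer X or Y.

X: t2g^6 e_g^0 → 0 unpaired.
Y: Tetrahedral splitting is small, so the complex is high-spin; e¹ t₂⁰ → 1 unpaired.
So Y has more unpaired electrons.

Y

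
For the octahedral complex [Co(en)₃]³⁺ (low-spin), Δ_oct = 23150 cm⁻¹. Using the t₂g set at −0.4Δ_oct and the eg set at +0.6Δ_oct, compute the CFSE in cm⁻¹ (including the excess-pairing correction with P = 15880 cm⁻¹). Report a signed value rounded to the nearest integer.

-23800

en is neutral, so the +3 overall charge sits on Co: oxidation state +3.
Co³⁺: group 9, so d-count = 9 − 3 = 6.
Configuration: t₂g⁶ eg⁰.
The orbital stabilization is -2.4Δ_oct = -2.4 × 23150 = -55560 cm⁻¹.
High-spin d⁶ would be t₂g⁴ eg² with 1 pair; low-spin has 3, so 2 excess pairs cost +2P = +31760 cm⁻¹.
Overall CFSE = -55560 + 31760 = -23800 cm⁻¹.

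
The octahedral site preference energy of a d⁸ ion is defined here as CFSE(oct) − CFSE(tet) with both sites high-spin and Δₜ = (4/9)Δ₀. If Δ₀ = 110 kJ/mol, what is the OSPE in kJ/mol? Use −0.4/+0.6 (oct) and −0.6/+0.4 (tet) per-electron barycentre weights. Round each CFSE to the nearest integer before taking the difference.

Octahedral high-spin t₂g⁶ eg²: CFSE = -1.2 × 110 = -132 kJ/mol.
In a tetrahedral site the filling is e⁴ t₂⁴: CFSE(tet) = -0.8Δₜ = -0.8 × (4/9)(110) = -39 kJ/mol.
Subtracting, OSPE = -132 − (-39) = -93 kJ/mol.

-93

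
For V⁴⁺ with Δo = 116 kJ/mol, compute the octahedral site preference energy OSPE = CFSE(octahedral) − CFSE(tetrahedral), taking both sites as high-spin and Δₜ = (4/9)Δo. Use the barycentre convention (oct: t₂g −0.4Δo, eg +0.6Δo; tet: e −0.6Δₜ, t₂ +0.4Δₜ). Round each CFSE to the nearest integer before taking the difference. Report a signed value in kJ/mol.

Group 5 minus oxidation state +4 gives a d¹ configuration for V⁴⁺.
In an octahedral site d¹ (HS) is t₂g¹ eg⁰, giving CFSE(oct) = -0.4Δo = -46 kJ/mol.
In a tetrahedral site the filling is e¹ t₂⁰: CFSE(tet) = -0.6Δₜ = -0.6 × (4/9)(116) = -31 kJ/mol.
OSPE = CFSE(oct) − CFSE(tet) = -46 − (-31) = -15 kJ/mol.

-15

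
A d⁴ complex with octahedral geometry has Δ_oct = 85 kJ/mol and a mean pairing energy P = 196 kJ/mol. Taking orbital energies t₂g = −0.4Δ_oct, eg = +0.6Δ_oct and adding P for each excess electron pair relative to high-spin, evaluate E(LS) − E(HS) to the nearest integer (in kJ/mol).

In the high-spin limit (t₂g³ eg¹) the orbital term is -0.6Δ_oct = -51 kJ/mol, with no excess pairing.
Low-spin t₂g⁴ eg⁰ gives -1.6Δ_oct = -136 kJ/mol, but forming 1 extra pair costs 1P = 196 kJ/mol, so E(LS) = -136 + 196 = 60 kJ/mol.
E(LS) − E(HS) = 60 − (-51) = 111 kJ/mol.

111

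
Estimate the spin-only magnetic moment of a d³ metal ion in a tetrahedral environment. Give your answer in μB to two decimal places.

3.87 μB

With tetrahedral geometry the complex is necessarily high-spin.
Configuration: e² t₂¹ → 3 unpaired electrons.
μ(spin-only) = √[3(3+2)] = √15 ≈ 3.87 μB.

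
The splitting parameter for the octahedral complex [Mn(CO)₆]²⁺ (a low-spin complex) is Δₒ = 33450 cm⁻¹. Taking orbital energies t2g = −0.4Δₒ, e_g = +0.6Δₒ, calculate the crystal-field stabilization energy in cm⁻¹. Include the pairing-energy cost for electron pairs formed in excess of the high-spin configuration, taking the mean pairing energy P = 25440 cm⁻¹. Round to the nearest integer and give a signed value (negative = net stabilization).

-16020

CO is neutral, so the +2 overall charge sits on Mn: oxidation state +2.
Group 7 minus oxidation state +2 gives a d⁵ configuration for Mn²⁺.
The d⁵ electrons fill as t2g^5 e_g^0.
Orbital CFSE = 5(-0.4) + 0(0.6) = -2.0Δₒ = -2.0 × 33450 = -66900 cm⁻¹.
High-spin d⁵ would be t2g^3 e_g^2 with 0 pairs; low-spin has 2, so 2 excess pairs cost +2P = +50880 cm⁻¹.
Combining: -66900 + 50880 = -16020 cm⁻¹.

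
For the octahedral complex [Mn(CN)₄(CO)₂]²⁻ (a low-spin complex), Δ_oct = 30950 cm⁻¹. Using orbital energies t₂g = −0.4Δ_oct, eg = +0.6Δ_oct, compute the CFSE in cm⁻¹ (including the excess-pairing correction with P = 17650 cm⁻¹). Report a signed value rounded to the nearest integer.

-26600

Ligand charges: 4×(-1) from CN⁻ and 2×(+0) from CO sum to -4; with overall charge -2, Mn is +2.
Group 7 minus oxidation state +2 gives a d⁵ configuration for Mn²⁺.
Electron filling gives t₂g⁵ eg⁰.
CFSE(orbital) = 5×(-0.4Δ_oct) + 0×(0.6Δ_oct) = -2.0Δ_oct; with Δ_oct = 30950 cm⁻¹ that is -61900 cm⁻¹.
High-spin d⁵ would be t₂g³ eg² with 0 pairs; low-spin has 2, so 2 excess pairs cost +2P = +35300 cm⁻¹.
Net CFSE = -61900 + 35300 = -26600 cm⁻¹.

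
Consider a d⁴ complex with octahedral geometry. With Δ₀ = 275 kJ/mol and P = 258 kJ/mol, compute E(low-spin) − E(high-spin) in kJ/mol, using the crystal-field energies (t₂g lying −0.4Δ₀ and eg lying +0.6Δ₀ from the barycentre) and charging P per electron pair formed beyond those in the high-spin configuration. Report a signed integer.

High-spin: t₂g³ eg¹, CFSE = -0.6Δ₀ = -165 kJ/mol.
Low-spin t₂g⁴ eg⁰ gives -1.6Δ₀ = -440 kJ/mol, but forming 1 extra pair costs 1P = 258 kJ/mol, so E(LS) = -440 + 258 = -182 kJ/mol.
Thus E(LS) − E(HS) = -17 kJ/mol.

-17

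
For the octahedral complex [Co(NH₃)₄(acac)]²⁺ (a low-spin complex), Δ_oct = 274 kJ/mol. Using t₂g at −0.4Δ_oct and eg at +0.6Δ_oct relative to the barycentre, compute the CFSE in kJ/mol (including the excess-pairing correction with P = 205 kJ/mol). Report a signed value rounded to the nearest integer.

-248

Ligand charges: 4×(+0) from NH₃ and 1×(-1) from acac⁻ sum to -1; with overall charge +2, Co is +3.
Group 9 minus oxidation state +3 gives a d⁶ configuration for Co³⁺.
The d⁶ electrons fill as t₂g⁶ eg⁰.
Orbital CFSE = 6(-0.4) + 0(0.6) = -2.4Δ_oct = -2.4 × 274 = -658 kJ/mol.
Pairing penalty: 3 pairs vs 1 in the high-spin reference → 2 extra × P = 410 kJ/mol.
Combining: -658 + 410 = -248 kJ/mol.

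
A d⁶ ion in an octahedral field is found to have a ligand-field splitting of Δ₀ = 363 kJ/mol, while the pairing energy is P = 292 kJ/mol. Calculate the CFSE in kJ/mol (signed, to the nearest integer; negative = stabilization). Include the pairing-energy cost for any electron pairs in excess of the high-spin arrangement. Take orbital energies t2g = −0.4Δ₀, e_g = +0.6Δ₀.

With Δ₀ > P the complex is low-spin.
Configuration: t2g^6 e_g^0.
Orbital CFSE = -2.4Δ₀ = -2.4 × 363 = -871 kJ/mol.
Excess pairs vs high-spin: 3 − 1 = 2; pairing cost = +584 kJ/mol.
Net CFSE = -871 + 584 = -287 kJ/mol.

-287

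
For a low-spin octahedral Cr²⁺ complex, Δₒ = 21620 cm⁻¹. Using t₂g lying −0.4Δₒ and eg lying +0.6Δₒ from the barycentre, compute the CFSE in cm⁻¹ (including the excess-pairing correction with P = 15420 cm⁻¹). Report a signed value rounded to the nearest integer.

Cr sits in group 6; removing 2 electrons leaves Cr²⁺ with 6 − 2 = 4 d electrons.
Configuration: t₂g⁴ eg⁰.
The orbital stabilization is -1.6Δₒ = -1.6 × 21620 = -34592 cm⁻¹.
Relative to high-spin t₂g³ eg¹ (0 paired), the low-spin configuration has 1 additional pair, contributing +1 × 15420 = +15420 cm⁻¹.
Net CFSE = -34592 + 15420 = -19172 cm⁻¹.

-19172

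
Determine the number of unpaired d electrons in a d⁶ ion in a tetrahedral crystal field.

With tetrahedral geometry the complex is necessarily high-spin.
Configuration: e³ t₂³, giving 4 unpaired electrons.

4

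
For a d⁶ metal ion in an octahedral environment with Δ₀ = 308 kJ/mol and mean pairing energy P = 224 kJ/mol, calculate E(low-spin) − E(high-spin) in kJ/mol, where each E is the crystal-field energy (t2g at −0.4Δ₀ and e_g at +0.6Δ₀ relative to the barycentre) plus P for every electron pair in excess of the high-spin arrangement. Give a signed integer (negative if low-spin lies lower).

High-spin: t2g^4 e_g^2, CFSE = -0.4Δ₀ = -123 kJ/mol.
Low-spin t2g^6 e_g^0 gives -2.4Δ₀ = -739 kJ/mol, but forming 2 extra pairs costs 2P = 448 kJ/mol, so E(LS) = -739 + 448 = -291 kJ/mol.
E(LS) − E(HS) = -291 − (-123) = -168 kJ/mol.

-168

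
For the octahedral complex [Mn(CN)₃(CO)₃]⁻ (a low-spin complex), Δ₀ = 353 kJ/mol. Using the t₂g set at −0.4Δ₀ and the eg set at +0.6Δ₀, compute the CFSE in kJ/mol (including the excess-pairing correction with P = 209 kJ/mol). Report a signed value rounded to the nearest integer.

Ligand charges: 3×(-1) from CN⁻ and 3×(+0) from CO sum to -3; with overall charge -1, Mn is +2.
Mn sits in group 7; removing 2 electrons leaves Mn²⁺ with 7 − 2 = 5 d electrons.
The d⁵ electrons fill as t₂g⁵ eg⁰.
Orbital CFSE = 5(-0.4) + 0(0.6) = -2.0Δ₀ = -2.0 × 353 = -706 kJ/mol.
Relative to high-spin t₂g³ eg² (0 paired), the low-spin configuration has 2 additional pairs, contributing +2 × 209 = +418 kJ/mol.
Overall CFSE = -706 + 418 = -288 kJ/mol.

-288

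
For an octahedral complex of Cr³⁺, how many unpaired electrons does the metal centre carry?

Cr³⁺: group 6, so d-count = 6 − 3 = 3.
For octahedral d³ the high- and low-spin configurations coincide.
Configuration: t2g^3 e_g^0, giving 3 unpaired electrons.

3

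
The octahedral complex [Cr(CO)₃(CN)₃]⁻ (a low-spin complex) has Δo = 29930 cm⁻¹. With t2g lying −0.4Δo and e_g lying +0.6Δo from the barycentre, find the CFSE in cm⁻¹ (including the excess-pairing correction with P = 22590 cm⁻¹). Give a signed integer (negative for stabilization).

-25298

Ligand charges: 3×(+0) from CO and 3×(-1) from CN⁻ sum to -3; with overall charge -1, Cr is +2.
Cr is in group 6, so Cr²⁺ is d⁴ (6 − 2 = 4).
Configuration: t2g^4 e_g^0.
The orbital stabilization is -1.6Δo = -1.6 × 29930 = -47888 cm⁻¹.
Relative to high-spin t2g^3 e_g^1 (0 paired), the low-spin configuration has 1 additional pair, contributing +1 × 22590 = +22590 cm⁻¹.
Combining: -47888 + 22590 = -25298 cm⁻¹.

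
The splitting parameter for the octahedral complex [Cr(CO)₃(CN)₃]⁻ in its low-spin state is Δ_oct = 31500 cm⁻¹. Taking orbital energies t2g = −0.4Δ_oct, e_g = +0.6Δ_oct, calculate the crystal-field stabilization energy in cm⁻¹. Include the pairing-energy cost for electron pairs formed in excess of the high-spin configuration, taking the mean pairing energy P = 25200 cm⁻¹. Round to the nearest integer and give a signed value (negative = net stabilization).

-25200

Ligand charges: 3×(+0) from CO and 3×(-1) from CN⁻ sum to -3; with overall charge -1, Cr is +2.
Cr²⁺: group 6, so d-count = 6 − 2 = 4.
Electron filling gives t2g^4 e_g^0.
Orbital CFSE = 4(-0.4) + 0(0.6) = -1.6Δ_oct = -1.6 × 31500 = -50400 cm⁻¹.
High-spin d⁴ would be t2g^3 e_g^1 with 0 pairs; low-spin has 1, so 1 excess pair costs +1P = +25200 cm⁻¹.
Overall CFSE = -50400 + 25200 = -25200 cm⁻¹.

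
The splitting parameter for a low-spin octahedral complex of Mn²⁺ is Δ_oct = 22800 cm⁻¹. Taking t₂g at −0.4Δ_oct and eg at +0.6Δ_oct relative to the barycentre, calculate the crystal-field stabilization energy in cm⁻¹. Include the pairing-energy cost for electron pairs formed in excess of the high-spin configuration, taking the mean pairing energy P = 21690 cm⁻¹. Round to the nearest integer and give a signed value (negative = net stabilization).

Mn sits in group 7; removing 2 electrons leaves Mn²⁺ with 7 − 2 = 5 d electrons.
The d⁵ electrons fill as t₂g⁵ eg⁰.
CFSE(orbital) = 5×(-0.4Δ_oct) + 0×(0.6Δ_oct) = -2.0Δ_oct; with Δ_oct = 22800 cm⁻¹ that is -45600 cm⁻¹.
Pairing penalty: 2 pairs vs 0 in the high-spin reference → 2 extra × P = 43380 cm⁻¹.
Combining: -45600 + 43380 = -2220 cm⁻¹.

-2220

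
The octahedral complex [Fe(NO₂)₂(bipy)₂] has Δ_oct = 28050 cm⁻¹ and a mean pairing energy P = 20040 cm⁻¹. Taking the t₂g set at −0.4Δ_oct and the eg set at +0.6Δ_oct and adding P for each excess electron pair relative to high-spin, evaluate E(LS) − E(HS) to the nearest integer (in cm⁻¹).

Ligand charges: 2×(-1) from NO₂⁻ and 2×(+0) from bipy sum to -2; with overall charge +0, Fe is +2.
Fe²⁺: group 8, so d-count = 8 − 2 = 6.
High-spin: t₂g⁴ eg², CFSE = -0.4Δ_oct = -11220 cm⁻¹.
Low-spin: t₂g⁶ eg⁰, orbital CFSE = -2.4Δ_oct = -67320 cm⁻¹; plus 2 excess pairs × P = +40080 cm⁻¹; total -27240 cm⁻¹.
Thus E(LS) − E(HS) = -16020 cm⁻¹.

-16020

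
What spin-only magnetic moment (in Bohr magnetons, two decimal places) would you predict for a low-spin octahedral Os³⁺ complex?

Os sits in group 8; removing 3 electrons leaves Os³⁺ with 8 − 3 = 5 d electrons.
Configuration: t₂g⁵ eg⁰ → 1 unpaired electron.
μ(spin-only) = √[1(1+2)] = √3 ≈ 1.73 Bohr magnetons.

1.73 Bohr magnetons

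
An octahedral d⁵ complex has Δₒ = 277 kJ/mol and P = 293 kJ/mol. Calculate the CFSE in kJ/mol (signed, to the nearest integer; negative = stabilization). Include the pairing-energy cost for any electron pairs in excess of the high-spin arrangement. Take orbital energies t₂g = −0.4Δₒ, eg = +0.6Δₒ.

Here Δₒ < P (277 < 293), so the high-spin state is favoured.
Configuration: t₂g³ eg².
Orbital CFSE = 0.0Δₒ = 0.0 × 277 = 0 kJ/mol.
High-spin has no excess pairs, so no pairing correction applies.

0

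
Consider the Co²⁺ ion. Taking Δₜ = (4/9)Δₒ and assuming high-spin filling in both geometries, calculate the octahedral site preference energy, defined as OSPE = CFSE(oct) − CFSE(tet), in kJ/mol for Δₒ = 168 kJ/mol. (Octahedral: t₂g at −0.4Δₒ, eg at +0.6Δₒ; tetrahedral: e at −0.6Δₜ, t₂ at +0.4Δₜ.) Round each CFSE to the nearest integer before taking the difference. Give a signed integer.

-44

Group 9 minus oxidation state +2 gives a d⁷ configuration for Co²⁺.
Octahedral high-spin t2g^5 e_g^2: CFSE = -0.8 × 168 = -134 kJ/mol.
Tetrahedral: e^4 t2^3, CFSE = 4(−0.6) + 3(+0.4) = -1.2Δₜ = -1.2 × (4/9) × 168 = -90 kJ/mol.
Subtracting, OSPE = -134 − (-90) = -44 kJ/mol.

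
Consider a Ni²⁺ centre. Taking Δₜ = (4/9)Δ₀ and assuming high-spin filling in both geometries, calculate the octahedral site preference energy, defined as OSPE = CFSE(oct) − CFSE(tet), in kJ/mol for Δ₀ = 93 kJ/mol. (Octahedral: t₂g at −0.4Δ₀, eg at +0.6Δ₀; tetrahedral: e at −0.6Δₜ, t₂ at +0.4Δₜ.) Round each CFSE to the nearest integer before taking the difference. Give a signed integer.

-79

Ni is in group 10, so Ni²⁺ is d⁸ (10 − 2 = 8).
Octahedral (high-spin): t₂g⁶ eg², CFSE = 6(−0.4) + 2(+0.6) = -1.2Δ₀ = -1.2 × 93 = -112 kJ/mol.
Tetrahedral: e⁴ t₂⁴, CFSE = 4(−0.6) + 4(+0.4) = -0.8Δₜ = -0.8 × (4/9) × 93 = -33 kJ/mol.
OSPE = -112 − (-33) = -79 kJ/mol.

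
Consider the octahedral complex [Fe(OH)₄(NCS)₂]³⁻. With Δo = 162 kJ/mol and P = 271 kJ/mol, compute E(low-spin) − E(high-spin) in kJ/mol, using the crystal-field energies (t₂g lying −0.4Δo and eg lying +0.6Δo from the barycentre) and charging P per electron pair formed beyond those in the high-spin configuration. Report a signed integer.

218

Ligand charges: 4×(-1) from OH⁻ and 2×(-1) from NCS⁻ sum to -6; with overall charge -3, Fe is +3.
Fe³⁺: group 8, so d-count = 8 − 3 = 5.
In the high-spin limit (t₂g³ eg²) the orbital term is 0.0Δo = 0 kJ/mol, with no excess pairing.
Low-spin t₂g⁵ eg⁰ gives -2.0Δo = -324 kJ/mol, but forming 2 extra pairs costs 2P = 542 kJ/mol, so E(LS) = -324 + 542 = 218 kJ/mol.
The difference is 218 − (0) = 218 kJ/mol, so high-spin lies lower.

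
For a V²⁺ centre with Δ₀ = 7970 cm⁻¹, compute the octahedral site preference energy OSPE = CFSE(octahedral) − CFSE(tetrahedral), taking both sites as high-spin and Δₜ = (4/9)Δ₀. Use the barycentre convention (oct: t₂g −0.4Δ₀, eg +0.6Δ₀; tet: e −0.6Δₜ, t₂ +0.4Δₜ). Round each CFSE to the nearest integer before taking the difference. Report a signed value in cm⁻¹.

-6730

V sits in group 5; removing 2 electrons leaves V²⁺ with 5 − 2 = 3 d electrons.
Octahedral high-spin t2g^3 e_g^0: CFSE = -1.2 × 7970 = -9564 cm⁻¹.
Tetrahedral e^2 t2^1 gives -0.8Δₜ = -0.8 × (4/9) × 7970 = -2834 cm⁻¹.
OSPE = CFSE(oct) − CFSE(tet) = -9564 − (-2834) = -6730 cm⁻¹.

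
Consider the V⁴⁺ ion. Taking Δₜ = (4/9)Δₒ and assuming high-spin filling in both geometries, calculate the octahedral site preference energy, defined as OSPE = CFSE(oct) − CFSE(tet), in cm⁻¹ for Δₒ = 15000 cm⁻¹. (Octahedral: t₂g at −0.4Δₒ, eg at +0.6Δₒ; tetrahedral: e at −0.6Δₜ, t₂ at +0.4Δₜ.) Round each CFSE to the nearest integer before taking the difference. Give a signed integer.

-2000

Group 5 minus oxidation state +4 gives a d¹ configuration for V⁴⁺.
Octahedral high-spin t₂g¹ eg⁰: CFSE = -0.4 × 15000 = -6000 cm⁻¹.
Tetrahedral e¹ t₂⁰ gives -0.6Δₜ = -0.6 × (4/9) × 15000 = -4000 cm⁻¹.
Subtracting, OSPE = -6000 − (-4000) = -2000 cm⁻¹.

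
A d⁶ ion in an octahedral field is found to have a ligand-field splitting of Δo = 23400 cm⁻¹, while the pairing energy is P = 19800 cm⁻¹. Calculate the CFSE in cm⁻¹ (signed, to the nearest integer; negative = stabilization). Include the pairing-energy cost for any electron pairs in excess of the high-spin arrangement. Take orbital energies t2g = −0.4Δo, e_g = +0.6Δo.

-16560

Δo > P, so pairing is preferred: the ground state is low-spin.
Filling d⁶ accordingly: t2g^6 e_g^0.
Orbital CFSE = -2.4Δo = -2.4 × 23400 = -56160 cm⁻¹.
Excess pairs vs high-spin: 3 − 1 = 2; pairing cost = +39600 cm⁻¹.
Net CFSE = -56160 + 39600 = -16560 cm⁻¹.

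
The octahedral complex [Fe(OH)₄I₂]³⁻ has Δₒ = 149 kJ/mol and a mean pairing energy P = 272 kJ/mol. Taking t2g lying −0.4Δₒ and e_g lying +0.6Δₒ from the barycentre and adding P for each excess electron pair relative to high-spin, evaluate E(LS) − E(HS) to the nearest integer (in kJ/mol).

Ligand charges: 4×(-1) from OH⁻ and 2×(-1) from I⁻ sum to -6; with overall charge -3, Fe is +3.
Fe is in group 8, so Fe³⁺ is d⁵ (8 − 3 = 5).
High-spin d⁵ fills as t2g^3 e_g^2 with CFSE 3(−0.4) + 2(+0.6) = 0.0Δₒ = 0 kJ/mol.
Low-spin t2g^5 e_g^0 gives -2.0Δₒ = -298 kJ/mol, but forming 2 extra pairs costs 2P = 544 kJ/mol, so E(LS) = -298 + 544 = 246 kJ/mol.
The difference is 246 − (0) = 246 kJ/mol, so high-spin lies lower.

246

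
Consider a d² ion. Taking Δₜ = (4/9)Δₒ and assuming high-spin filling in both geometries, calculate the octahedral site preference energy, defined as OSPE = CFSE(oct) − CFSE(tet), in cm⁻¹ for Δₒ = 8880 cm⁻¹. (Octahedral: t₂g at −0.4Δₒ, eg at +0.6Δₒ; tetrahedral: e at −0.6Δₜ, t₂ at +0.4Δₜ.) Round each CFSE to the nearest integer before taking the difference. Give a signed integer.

In an octahedral site d² (HS) is t₂g² eg⁰, giving CFSE(oct) = -0.8Δₒ = -7104 cm⁻¹.
Tetrahedral e² t₂⁰ gives -1.2Δₜ = -1.2 × (4/9) × 8880 = -4736 cm⁻¹.
OSPE = CFSE(oct) − CFSE(tet) = -7104 − (-4736) = -2368 cm⁻¹.

-2368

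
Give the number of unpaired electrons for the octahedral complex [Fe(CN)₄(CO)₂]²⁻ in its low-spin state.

0

Ligand charges: 4×(-1) from CN⁻ and 2×(+0) from CO sum to -4; with overall charge -2, Fe is +2.
Fe²⁺: group 8, so d-count = 8 − 2 = 6.
Configuration: t2g^6 e_g^0, giving 0 unpaired electrons.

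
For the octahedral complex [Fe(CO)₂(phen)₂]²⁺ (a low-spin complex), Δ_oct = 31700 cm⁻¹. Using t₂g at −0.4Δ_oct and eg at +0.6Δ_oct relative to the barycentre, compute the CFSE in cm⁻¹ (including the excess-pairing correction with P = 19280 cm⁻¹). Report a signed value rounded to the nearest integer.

-37520

Ligand charges: 2×(+0) from CO and 2×(+0) from phen sum to +0; with overall charge +2, Fe is +2.
Fe sits in group 8; removing 2 electrons leaves Fe²⁺ with 8 − 2 = 6 d electrons.
Configuration: t₂g⁶ eg⁰.
The orbital stabilization is -2.4Δ_oct = -2.4 × 31700 = -76080 cm⁻¹.
Relative to high-spin t₂g⁴ eg² (1 paired), the low-spin configuration has 2 additional pairs, contributing +2 × 19280 = +38560 cm⁻¹.
Overall CFSE = -76080 + 38560 = -37520 cm⁻¹.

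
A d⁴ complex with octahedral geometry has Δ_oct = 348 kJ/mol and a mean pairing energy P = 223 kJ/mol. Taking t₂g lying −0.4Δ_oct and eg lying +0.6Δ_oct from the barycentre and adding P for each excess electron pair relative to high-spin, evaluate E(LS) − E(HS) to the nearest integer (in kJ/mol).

-125

High-spin d⁴ fills as t₂g³ eg¹ with CFSE 3(−0.4) + 1(+0.6) = -0.6Δ_oct = -209 kJ/mol.
Low-spin t₂g⁴ eg⁰ gives -1.6Δ_oct = -557 kJ/mol, but forming 1 extra pair costs 1P = 223 kJ/mol, so E(LS) = -557 + 223 = -334 kJ/mol.
E(LS) − E(HS) = -334 − (-209) = -125 kJ/mol.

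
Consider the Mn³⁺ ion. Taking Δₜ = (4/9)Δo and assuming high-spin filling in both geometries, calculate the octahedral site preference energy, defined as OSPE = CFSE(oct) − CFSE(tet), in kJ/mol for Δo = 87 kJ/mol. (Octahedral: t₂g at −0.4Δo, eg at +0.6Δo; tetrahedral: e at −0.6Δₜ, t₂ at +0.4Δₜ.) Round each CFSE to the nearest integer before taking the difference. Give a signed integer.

Mn sits in group 7; removing 3 electrons leaves Mn³⁺ with 7 − 3 = 4 d electrons.
Octahedral high-spin t₂g³ eg¹: CFSE = -0.6 × 87 = -52 kJ/mol.
In a tetrahedral site the filling is e² t₂²: CFSE(tet) = -0.4Δₜ = -0.4 × (4/9)(87) = -15 kJ/mol.
OSPE = CFSE(oct) − CFSE(tet) = -52 − (-15) = -37 kJ/mol.

-37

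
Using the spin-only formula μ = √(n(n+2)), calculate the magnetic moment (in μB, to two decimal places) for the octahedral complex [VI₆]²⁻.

1.73 μB

Each I⁻ contributes -1; 6 × (-1) = -6. With overall charge -2, V is in the +4 oxidation state.
V is in group 5, so V⁴⁺ is d¹ (5 − 4 = 1).
Configuration: t2g^1 e_g^0 → 1 unpaired electron.
μ(spin-only) = √[1(1+2)] = √3 ≈ 1.73 μB.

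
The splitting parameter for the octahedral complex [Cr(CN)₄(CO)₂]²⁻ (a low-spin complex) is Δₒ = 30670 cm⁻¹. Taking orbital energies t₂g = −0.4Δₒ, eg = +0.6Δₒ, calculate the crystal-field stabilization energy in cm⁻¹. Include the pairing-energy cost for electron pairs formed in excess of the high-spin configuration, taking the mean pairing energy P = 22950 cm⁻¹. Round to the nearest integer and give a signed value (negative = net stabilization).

-26122

Ligand charges: 4×(-1) from CN⁻ and 2×(+0) from CO sum to -4; with overall charge -2, Cr is +2.
Cr is in group 6, so Cr²⁺ is d⁴ (6 − 2 = 4).
Electron filling gives t₂g⁴ eg⁰.
The orbital stabilization is -1.6Δₒ = -1.6 × 30670 = -49072 cm⁻¹.
Relative to high-spin t₂g³ eg¹ (0 paired), the low-spin configuration has 1 additional pair, contributing +1 × 22950 = +22950 cm⁻¹.
Net CFSE = -49072 + 22950 = -26122 cm⁻¹.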